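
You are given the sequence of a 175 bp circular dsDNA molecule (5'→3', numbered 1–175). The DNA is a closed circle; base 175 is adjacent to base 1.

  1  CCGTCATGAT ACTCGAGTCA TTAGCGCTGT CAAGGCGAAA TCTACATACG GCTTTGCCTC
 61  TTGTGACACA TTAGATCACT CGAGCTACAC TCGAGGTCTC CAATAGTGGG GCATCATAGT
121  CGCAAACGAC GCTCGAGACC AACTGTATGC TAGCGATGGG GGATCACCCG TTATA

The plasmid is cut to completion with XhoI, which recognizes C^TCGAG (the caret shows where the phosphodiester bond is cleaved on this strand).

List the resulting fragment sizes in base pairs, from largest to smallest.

XhoI sites (CTCGAG) start at positions 12, 79, 90, 132.
XhoI cuts after the first base of each site, so after positions 12, 79, 90, 132.
Circular molecule, 4 cuts → 4 fragments:
  13–79 → 67 bp
  80–90 → 11 bp
  91–132 → 42 bp
  133–175 then 1–12 → 43 + 12 = 55 bp
Sorted largest to smallest: 67, 55, 42, 11 bp.

67, 55, 42, 11 bp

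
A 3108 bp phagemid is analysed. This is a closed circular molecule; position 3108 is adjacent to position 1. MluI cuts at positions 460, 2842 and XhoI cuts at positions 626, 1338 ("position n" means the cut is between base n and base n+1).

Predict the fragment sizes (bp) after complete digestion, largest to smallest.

1504, 726, 712, 166 bp

Combined cut positions (sorted): 460, 626, 1338, 2842.
Circular molecule, 4 cuts → 4 fragments:
  626 − 460 = 166 bp
  1338 − 626 = 712 bp
  2842 − 1338 = 1504 bp
  wrap: 3108 − 2842 + 460 = 726 bp
Sorted largest to smallest: 1504, 726, 712, 166 bp.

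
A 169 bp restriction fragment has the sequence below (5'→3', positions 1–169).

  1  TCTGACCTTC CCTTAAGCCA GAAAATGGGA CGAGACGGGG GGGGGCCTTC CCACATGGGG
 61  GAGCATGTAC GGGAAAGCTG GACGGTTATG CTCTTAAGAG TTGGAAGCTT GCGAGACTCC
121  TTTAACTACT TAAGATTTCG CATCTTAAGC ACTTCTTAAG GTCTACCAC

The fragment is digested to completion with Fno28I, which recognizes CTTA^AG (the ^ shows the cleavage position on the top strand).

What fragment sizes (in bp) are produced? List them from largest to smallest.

Fno28I sites (CTTAAG) start at positions 12, 93, 129, 144, 155.
Fno28I cuts after base 4 of each site, so after positions 15, 96, 132, 147, 158.
Linear molecule, 5 cuts → 6 fragments:
  1–15 → 15 bp
  16–96 → 81 bp
  97–132 → 36 bp
  133–147 → 15 bp
  148–158 → 11 bp
  159–169 → 11 bp
Sorted largest to smallest: 81, 36, 15, 15, 11, 11 bp.

81, 36, 15, 15, 11, 11 bp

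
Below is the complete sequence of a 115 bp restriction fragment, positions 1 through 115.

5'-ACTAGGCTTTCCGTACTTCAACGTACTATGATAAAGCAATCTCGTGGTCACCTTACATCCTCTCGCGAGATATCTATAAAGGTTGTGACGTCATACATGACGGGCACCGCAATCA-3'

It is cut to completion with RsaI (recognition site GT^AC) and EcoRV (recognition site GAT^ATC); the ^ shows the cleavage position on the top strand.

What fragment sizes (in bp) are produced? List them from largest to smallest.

RsaI sites (GTAC) start at positions 13, 23.
RsaI cuts after base 2 of each site, so after positions 14, 24.
The EcoRV site (GATATC) starts at position 69.
EcoRV cuts after base 3 of each site, so after position 71.
Combined cut positions: 14, 24, 71.
Linear molecule, 3 cuts → 4 fragments:
  1–14 → 14 bp
  15–24 → 10 bp
  25–71 → 47 bp
  72–115 → 44 bp
Sorted largest to smallest: 47, 44, 14, 10 bp.

47, 44, 14, 10 bp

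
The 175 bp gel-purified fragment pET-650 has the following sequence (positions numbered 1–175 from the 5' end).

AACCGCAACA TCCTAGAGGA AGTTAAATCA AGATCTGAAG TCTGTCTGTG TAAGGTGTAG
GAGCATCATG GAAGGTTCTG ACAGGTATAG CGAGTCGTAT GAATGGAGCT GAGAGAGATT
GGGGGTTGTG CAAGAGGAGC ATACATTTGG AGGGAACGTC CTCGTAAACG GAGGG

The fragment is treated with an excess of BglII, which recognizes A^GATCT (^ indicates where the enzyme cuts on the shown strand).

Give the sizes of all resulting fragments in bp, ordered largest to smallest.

The BglII site (AGATCT) starts at position 31.
BglII cuts after the first base of each site, so after position 31.
Linear molecule, 1 cut → 2 fragments:
  1–31 → 31 bp
  32–175 → 144 bp
Sorted largest to smallest: 144, 31 bp.

144, 31 bp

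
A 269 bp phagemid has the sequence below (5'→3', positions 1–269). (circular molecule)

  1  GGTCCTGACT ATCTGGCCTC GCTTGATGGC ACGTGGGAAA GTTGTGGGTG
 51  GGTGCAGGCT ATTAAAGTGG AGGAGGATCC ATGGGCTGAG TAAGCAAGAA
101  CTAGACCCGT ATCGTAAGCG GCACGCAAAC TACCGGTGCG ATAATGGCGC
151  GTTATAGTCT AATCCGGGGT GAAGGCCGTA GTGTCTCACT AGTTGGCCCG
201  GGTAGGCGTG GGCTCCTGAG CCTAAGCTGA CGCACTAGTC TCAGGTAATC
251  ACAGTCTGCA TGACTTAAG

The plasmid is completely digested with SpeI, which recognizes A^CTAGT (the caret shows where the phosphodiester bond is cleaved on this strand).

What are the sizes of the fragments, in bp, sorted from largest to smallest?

SpeI sites (ACTAGT) start at positions 188, 234.
SpeI cuts after the first base of each site, so after positions 188, 234.
Circular molecule, 2 cuts → 2 fragments:
  189–234 → 46 bp
  235–269 then 1–188 → 35 + 188 = 223 bp
Sorted largest to smallest: 223, 46 bp.

223, 46 bp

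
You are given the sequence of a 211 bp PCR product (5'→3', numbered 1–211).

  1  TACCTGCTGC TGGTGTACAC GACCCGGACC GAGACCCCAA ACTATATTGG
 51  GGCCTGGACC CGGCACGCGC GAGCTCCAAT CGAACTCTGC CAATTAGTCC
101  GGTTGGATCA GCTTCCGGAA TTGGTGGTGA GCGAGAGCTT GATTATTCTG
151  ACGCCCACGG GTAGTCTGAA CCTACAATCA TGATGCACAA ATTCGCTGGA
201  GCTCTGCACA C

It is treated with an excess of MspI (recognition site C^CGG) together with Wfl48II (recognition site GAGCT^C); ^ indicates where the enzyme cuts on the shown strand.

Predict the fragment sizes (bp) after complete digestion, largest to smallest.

88, 36, 24, 24, 16, 15, 8 bp

MspI sites (CCGG) start at positions 24, 60, 99, 115.
MspI cuts after the first base of each site, so after positions 24, 60, 99, 115.
Wfl48II sites (GAGCTC) start at positions 71, 199.
Wfl48II cuts after base 5 of each site (before the last base), so after positions 75, 203.
Combined cut positions: 24, 60, 75, 99, 115, 203.
Linear molecule, 6 cuts → 7 fragments:
  1–24 → 24 bp
  25–60 → 36 bp
  61–75 → 15 bp
  76–99 → 24 bp
  100–115 → 16 bp
  116–203 → 88 bp
  204–211 → 8 bp
Sorted largest to smallest: 88, 36, 24, 24, 16, 15, 8 bp.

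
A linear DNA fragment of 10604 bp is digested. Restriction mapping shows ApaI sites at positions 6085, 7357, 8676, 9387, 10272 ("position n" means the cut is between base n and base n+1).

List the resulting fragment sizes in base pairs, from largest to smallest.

6085, 1319, 1272, 885, 711, 332 bp

Linear molecule, 5 cuts → 6 fragments:
  6085 − 0 = 6085 bp
  7357 − 6085 = 1272 bp
  8676 − 7357 = 1319 bp
  9387 − 8676 = 711 bp
  10272 − 9387 = 885 bp
  10604 − 10272 = 332 bp
Sorted largest to smallest: 6085, 1319, 1272, 885, 711, 332 bp.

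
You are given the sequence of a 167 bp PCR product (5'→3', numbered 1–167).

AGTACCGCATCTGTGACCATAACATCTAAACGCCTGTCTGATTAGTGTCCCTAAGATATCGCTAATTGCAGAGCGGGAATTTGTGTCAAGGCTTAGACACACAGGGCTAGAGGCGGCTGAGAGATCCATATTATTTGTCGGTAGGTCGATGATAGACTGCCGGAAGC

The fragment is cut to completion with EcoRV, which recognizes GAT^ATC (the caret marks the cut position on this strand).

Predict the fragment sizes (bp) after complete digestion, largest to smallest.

The EcoRV site (GATATC) starts at position 55.
EcoRV cuts after base 3 of each site, so after position 57.
Linear molecule, 1 cut → 2 fragments:
  1–57 → 57 bp
  58–167 → 110 bp
Sorted largest to smallest: 110, 57 bp.

110, 57 bp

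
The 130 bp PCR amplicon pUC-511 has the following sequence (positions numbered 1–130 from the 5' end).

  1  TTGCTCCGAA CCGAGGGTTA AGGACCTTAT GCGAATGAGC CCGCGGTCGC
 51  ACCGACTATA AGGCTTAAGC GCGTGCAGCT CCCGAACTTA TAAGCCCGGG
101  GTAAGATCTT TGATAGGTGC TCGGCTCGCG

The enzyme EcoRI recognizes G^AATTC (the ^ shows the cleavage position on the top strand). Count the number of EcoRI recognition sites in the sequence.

0

No occurrence of GAATTC is present in the sequence.
EcoRI does not cut: 0 sites.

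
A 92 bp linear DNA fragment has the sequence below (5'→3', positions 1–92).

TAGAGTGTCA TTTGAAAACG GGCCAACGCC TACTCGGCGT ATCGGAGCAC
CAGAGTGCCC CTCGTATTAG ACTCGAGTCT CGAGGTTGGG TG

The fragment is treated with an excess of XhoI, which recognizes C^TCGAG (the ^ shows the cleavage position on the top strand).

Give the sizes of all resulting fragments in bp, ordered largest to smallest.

XhoI sites (CTCGAG) start at positions 72, 79.
XhoI cuts after the first base of each site, so after positions 72, 79.
Linear molecule, 2 cuts → 3 fragments:
  1–72 → 72 bp
  73–79 → 7 bp
  80–92 → 13 bp
Sorted largest to smallest: 72, 13, 7 bp.

72, 13, 7 bp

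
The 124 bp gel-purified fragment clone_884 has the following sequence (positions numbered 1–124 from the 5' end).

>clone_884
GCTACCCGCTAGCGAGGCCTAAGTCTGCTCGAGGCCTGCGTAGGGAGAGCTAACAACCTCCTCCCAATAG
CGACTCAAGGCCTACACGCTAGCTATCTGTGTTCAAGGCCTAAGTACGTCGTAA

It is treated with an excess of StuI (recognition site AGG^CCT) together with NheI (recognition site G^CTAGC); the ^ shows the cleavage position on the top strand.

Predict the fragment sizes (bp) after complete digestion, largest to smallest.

46, 20, 17, 16, 9, 8, 8 bp

StuI sites (AGGCCT) start at positions 15, 32, 78, 106.
StuI cuts after base 3 of each site, so after positions 17, 34, 80, 108.
NheI sites (GCTAGC) start at positions 8, 88.
NheI cuts after the first base of each site, so after positions 8, 88.
Combined cut positions: 8, 17, 34, 80, 88, 108.
Linear molecule, 6 cuts → 7 fragments:
  1–8 → 8 bp
  9–17 → 9 bp
  18–34 → 17 bp
  35–80 → 46 bp
  81–88 → 8 bp
  89–108 → 20 bp
  109–124 → 16 bp
Sorted largest to smallest: 46, 20, 17, 16, 9, 8, 8 bp.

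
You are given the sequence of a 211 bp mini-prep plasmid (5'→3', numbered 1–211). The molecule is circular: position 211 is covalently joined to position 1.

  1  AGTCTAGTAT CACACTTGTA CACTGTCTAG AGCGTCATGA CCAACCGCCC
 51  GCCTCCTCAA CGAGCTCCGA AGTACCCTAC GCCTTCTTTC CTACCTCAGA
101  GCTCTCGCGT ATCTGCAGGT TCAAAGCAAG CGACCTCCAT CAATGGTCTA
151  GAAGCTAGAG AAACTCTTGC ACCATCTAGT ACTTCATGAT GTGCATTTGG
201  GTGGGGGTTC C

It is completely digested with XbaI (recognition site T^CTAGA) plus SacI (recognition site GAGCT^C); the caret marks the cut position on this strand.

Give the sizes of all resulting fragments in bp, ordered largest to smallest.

90, 44, 40, 37 bp

XbaI sites (TCTAGA) start at positions 26, 147.
XbaI cuts after the first base of each site, so after positions 26, 147.
SacI sites (GAGCTC) start at positions 62, 99.
SacI cuts after base 5 of each site (before the last base), so after positions 66, 103.
Combined cut positions: 26, 66, 103, 147.
Circular molecule, 4 cuts → 4 fragments:
  27–66 → 40 bp
  67–103 → 37 bp
  104–147 → 44 bp
  148–211 then 1–26 → 64 + 26 = 90 bp
Sorted largest to smallest: 90, 44, 40, 37 bp.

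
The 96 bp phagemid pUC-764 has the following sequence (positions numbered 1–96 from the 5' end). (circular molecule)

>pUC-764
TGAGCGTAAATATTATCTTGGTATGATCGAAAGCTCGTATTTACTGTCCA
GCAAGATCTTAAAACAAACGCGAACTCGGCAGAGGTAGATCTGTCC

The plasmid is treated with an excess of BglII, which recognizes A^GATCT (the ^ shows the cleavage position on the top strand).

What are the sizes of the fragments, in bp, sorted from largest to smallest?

63, 33 bp

BglII sites (AGATCT) start at positions 54, 87.
BglII cuts after the first base of each site, so after positions 54, 87.
Circular molecule, 2 cuts → 2 fragments:
  55–87 → 33 bp
  88–96 then 1–54 → 9 + 54 = 63 bp
Sorted largest to smallest: 63, 33 bp.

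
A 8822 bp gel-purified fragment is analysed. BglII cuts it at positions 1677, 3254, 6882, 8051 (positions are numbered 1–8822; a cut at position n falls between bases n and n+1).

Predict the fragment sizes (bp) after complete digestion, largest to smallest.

3628, 1677, 1577, 1169, 771 bp

Linear molecule, 4 cuts → 5 fragments:
  1677 − 0 = 1677 bp
  3254 − 1677 = 1577 bp
  6882 − 3254 = 3628 bp
  8051 − 6882 = 1169 bp
  8822 − 8051 = 771 bp
Sorted largest to smallest: 3628, 1677, 1577, 1169, 771 bp.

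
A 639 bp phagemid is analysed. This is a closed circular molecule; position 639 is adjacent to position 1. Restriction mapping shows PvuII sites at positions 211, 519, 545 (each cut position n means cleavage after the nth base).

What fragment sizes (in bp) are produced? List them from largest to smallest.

308, 305, 26 bp

Circular molecule, 3 cuts → 3 fragments:
  519 − 211 = 308 bp
  545 − 519 = 26 bp
  wrap: 639 − 545 + 211 = 305 bp
Sorted largest to smallest: 308, 305, 26 bp.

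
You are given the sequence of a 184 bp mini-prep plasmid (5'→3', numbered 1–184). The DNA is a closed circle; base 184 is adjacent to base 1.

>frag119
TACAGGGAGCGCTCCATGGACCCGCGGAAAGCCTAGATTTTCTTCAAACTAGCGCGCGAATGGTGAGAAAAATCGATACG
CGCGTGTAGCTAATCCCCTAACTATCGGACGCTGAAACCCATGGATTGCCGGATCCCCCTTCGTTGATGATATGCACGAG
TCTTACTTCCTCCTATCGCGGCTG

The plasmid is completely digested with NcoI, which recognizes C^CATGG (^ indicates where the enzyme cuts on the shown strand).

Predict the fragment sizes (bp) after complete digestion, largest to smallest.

NcoI sites (CCATGG) start at positions 14, 119.
NcoI cuts after the first base of each site, so after positions 14, 119.
Circular molecule, 2 cuts → 2 fragments:
  15–119 → 105 bp
  120–184 then 1–14 → 65 + 14 = 79 bp
Sorted largest to smallest: 105, 79 bp.

105, 79 bp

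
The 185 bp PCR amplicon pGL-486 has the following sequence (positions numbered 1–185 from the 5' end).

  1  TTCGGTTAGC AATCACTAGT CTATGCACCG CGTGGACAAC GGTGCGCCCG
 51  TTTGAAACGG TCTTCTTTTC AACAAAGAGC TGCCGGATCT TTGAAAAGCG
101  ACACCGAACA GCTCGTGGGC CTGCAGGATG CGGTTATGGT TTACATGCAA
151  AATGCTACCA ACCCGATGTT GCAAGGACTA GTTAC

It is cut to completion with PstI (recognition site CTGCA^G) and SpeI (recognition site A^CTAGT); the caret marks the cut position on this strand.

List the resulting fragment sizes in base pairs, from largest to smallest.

110, 52, 15, 8 bp

The PstI site (CTGCAG) starts at position 121.
PstI cuts after base 5 of each site (before the last base), so after position 125.
SpeI sites (ACTAGT) start at positions 15, 177.
SpeI cuts after the first base of each site, so after positions 15, 177.
Combined cut positions: 15, 125, 177.
Linear molecule, 3 cuts → 4 fragments:
  1–15 → 15 bp
  16–125 → 110 bp
  126–177 → 52 bp
  178–185 → 8 bp
Sorted largest to smallest: 110, 52, 15, 8 bp.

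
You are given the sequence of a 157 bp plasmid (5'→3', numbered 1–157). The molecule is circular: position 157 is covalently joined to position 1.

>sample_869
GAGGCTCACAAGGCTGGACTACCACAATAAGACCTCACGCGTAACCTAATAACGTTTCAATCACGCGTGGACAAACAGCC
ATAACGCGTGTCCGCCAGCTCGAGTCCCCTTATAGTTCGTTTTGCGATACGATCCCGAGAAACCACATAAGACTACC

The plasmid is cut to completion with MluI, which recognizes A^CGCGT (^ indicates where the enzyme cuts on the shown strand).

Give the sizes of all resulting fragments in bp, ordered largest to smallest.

110, 26, 21 bp

MluI sites (ACGCGT) start at positions 37, 63, 84.
MluI cuts after the first base of each site, so after positions 37, 63, 84.
Circular molecule, 3 cuts → 3 fragments:
  38–63 → 26 bp
  64–84 → 21 bp
  85–157 then 1–37 → 73 + 37 = 110 bp
Sorted largest to smallest: 110, 26, 21 bp.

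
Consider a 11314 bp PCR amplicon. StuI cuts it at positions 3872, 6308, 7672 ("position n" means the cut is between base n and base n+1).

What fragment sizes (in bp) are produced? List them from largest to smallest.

Linear molecule, 3 cuts → 4 fragments:
  3872 − 0 = 3872 bp
  6308 − 3872 = 2436 bp
  7672 − 6308 = 1364 bp
  11314 − 7672 = 3642 bp
Sorted largest to smallest: 3872, 3642, 2436, 1364 bp.

3872, 3642, 2436, 1364 bp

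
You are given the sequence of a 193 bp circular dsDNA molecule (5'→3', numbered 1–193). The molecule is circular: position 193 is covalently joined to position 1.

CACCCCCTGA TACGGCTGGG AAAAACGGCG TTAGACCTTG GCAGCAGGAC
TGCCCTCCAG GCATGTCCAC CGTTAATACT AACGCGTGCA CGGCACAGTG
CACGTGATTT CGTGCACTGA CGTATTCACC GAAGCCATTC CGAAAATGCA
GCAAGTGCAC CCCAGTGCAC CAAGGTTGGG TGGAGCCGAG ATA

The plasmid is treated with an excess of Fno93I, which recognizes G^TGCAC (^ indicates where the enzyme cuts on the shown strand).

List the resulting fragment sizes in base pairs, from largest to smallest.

114, 43, 14, 12, 10 bp

Fno93I sites (GTGCAC) start at positions 86, 98, 112, 155, 165.
Fno93I cuts after the first base of each site, so after positions 86, 98, 112, 155, 165.
Circular molecule, 5 cuts → 5 fragments:
  87–98 → 12 bp
  99–112 → 14 bp
  113–155 → 43 bp
  156–165 → 10 bp
  166–193 then 1–86 → 28 + 86 = 114 bp
Sorted largest to smallest: 114, 43, 14, 12, 10 bp.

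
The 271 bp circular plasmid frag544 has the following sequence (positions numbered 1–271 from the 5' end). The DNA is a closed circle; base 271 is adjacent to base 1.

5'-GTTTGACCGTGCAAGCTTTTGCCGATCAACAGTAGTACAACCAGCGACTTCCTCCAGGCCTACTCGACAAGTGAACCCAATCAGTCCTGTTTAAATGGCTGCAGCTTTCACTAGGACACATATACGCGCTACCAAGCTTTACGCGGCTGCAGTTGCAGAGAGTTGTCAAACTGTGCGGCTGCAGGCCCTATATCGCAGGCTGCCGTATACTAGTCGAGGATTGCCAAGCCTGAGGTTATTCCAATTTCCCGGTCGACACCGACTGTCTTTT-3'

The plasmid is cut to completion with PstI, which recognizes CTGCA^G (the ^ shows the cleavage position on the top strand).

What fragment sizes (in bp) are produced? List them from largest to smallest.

PstI sites (CTGCAG) start at positions 99, 147, 179.
PstI cuts after base 5 of each site (before the last base), so after positions 103, 151, 183.
Circular molecule, 3 cuts → 3 fragments:
  104–151 → 48 bp
  152–183 → 32 bp
  184–271 then 1–103 → 88 + 103 = 191 bp
Sorted largest to smallest: 191, 48, 32 bp.

191, 48, 32 bp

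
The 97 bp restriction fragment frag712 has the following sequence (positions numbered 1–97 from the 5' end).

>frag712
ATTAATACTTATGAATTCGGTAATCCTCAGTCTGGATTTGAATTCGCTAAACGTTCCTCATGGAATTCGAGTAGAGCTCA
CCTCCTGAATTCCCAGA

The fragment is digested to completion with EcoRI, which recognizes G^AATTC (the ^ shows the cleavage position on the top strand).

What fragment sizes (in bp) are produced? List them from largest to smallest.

EcoRI sites (GAATTC) start at positions 13, 40, 63, 87.
EcoRI cuts after the first base of each site, so after positions 13, 40, 63, 87.
Linear molecule, 4 cuts → 5 fragments:
  1–13 → 13 bp
  14–40 → 27 bp
  41–63 → 23 bp
  64–87 → 24 bp
  88–97 → 10 bp
Sorted largest to smallest: 27, 24, 23, 13, 10 bp.

27, 24, 23, 13, 10 bp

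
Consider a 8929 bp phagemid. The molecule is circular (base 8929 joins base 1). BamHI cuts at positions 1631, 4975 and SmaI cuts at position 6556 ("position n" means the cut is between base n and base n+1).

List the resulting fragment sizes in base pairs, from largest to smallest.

4004, 3344, 1581 bp

Combined cut positions (sorted): 1631, 4975, 6556.
Circular molecule, 3 cuts → 3 fragments:
  4975 − 1631 = 3344 bp
  6556 − 4975 = 1581 bp
  wrap: 8929 − 6556 + 1631 = 4004 bp
Sorted largest to smallest: 4004, 3344, 1581 bp.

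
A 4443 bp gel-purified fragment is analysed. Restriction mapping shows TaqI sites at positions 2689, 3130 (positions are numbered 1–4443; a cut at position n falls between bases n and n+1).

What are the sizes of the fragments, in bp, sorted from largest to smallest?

2689, 1313, 441 bp

Linear molecule, 2 cuts → 3 fragments:
  2689 − 0 = 2689 bp
  3130 − 2689 = 441 bp
  4443 − 3130 = 1313 bp
Sorted largest to smallest: 2689, 1313, 441 bp.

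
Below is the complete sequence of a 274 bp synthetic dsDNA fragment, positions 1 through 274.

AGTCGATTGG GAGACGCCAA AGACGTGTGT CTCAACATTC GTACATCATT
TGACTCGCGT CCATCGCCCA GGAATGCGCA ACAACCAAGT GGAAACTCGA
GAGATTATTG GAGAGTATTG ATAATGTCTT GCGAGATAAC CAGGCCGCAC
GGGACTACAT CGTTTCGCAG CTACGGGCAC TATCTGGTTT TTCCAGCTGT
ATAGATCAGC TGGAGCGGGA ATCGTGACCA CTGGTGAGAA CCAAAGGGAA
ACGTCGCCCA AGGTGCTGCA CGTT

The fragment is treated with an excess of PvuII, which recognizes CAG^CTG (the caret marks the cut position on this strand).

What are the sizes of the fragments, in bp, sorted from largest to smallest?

196, 65, 13 bp

PvuII sites (CAGCTG) start at positions 194, 207.
PvuII cuts after base 3 of each site, so after positions 196, 209.
Linear molecule, 2 cuts → 3 fragments:
  1–196 → 196 bp
  197–209 → 13 bp
  210–274 → 65 bp
Sorted largest to smallest: 196, 65, 13 bp.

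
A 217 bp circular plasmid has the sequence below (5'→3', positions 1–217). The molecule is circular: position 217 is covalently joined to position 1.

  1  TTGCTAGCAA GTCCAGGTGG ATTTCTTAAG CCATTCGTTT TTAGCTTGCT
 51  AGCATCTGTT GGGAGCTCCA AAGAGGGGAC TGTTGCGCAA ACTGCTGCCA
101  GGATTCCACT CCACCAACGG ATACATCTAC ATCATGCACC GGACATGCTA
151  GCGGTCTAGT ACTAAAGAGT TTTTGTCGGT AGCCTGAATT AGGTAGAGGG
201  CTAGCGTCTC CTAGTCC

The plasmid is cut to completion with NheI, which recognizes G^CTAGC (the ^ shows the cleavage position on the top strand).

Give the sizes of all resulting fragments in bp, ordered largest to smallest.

99, 53, 45, 20 bp

NheI sites (GCTAGC) start at positions 3, 48, 147, 200.
NheI cuts after the first base of each site, so after positions 3, 48, 147, 200.
Circular molecule, 4 cuts → 4 fragments:
  4–48 → 45 bp
  49–147 → 99 bp
  148–200 → 53 bp
  201–217 then 1–3 → 17 + 3 = 20 bp
Sorted largest to smallest: 99, 53, 45, 20 bp.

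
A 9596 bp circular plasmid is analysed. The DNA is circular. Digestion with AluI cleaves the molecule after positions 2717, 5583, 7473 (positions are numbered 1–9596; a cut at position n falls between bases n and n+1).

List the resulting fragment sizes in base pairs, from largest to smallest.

4840, 2866, 1890 bp

Circular molecule, 3 cuts → 3 fragments:
  5583 − 2717 = 2866 bp
  7473 − 5583 = 1890 bp
  wrap: 9596 − 7473 + 2717 = 4840 bp
Sorted largest to smallest: 4840, 2866, 1890 bp.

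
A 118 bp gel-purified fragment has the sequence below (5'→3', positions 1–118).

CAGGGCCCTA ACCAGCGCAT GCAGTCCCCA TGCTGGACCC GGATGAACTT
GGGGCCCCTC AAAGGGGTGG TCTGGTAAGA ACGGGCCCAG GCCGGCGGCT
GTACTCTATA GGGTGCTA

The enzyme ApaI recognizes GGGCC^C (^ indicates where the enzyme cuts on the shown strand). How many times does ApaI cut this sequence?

GGGCCC occurs starting at positions 3, 52, 83.
ApaI cuts at 3 sites.

3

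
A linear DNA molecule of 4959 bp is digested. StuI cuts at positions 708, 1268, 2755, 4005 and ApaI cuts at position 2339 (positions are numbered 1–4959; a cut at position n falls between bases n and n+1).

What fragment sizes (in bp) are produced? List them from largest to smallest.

Combined cut positions (sorted): 708, 1268, 2339, 2755, 4005.
Linear molecule, 5 cuts → 6 fragments:
  708 − 0 = 708 bp
  1268 − 708 = 560 bp
  2339 − 1268 = 1071 bp
  2755 − 2339 = 416 bp
  4005 − 2755 = 1250 bp
  4959 − 4005 = 954 bp
Sorted largest to smallest: 1250, 1071, 954, 708, 560, 416 bp.

1250, 1071, 954, 708, 560, 416 bp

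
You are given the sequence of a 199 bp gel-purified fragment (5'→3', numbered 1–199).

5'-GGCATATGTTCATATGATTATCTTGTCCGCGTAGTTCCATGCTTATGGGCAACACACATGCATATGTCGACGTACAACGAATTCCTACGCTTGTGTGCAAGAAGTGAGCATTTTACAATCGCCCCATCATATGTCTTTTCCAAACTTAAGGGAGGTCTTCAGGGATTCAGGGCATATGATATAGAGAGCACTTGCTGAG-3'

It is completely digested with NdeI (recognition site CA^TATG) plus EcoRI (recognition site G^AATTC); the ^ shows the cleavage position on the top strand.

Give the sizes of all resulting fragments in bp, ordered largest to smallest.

NdeI sites (CATATG) start at positions 3, 11, 61, 128, 173.
NdeI cuts after base 2 of each site, so after positions 4, 12, 62, 129, 174.
The EcoRI site (GAATTC) starts at position 79.
EcoRI cuts after the first base of each site, so after position 79.
Combined cut positions: 4, 12, 62, 79, 129, 174.
Linear molecule, 6 cuts → 7 fragments:
  1–4 → 4 bp
  5–12 → 8 bp
  13–62 → 50 bp
  63–79 → 17 bp
  80–129 → 50 bp
  130–174 → 45 bp
  175–199 → 25 bp
Sorted largest to smallest: 50, 50, 45, 25, 17, 8, 4 bp.

50, 50, 45, 25, 17, 8, 4 bp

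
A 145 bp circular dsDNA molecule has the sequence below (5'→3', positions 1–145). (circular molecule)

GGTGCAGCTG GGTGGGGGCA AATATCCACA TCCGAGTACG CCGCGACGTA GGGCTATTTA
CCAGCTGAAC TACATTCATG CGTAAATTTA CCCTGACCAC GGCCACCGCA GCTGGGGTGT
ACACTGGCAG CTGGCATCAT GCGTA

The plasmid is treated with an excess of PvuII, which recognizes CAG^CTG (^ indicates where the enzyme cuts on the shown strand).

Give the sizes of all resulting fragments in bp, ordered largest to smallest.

PvuII sites (CAGCTG) start at positions 5, 62, 109, 128.
PvuII cuts after base 3 of each site, so after positions 7, 64, 111, 130.
Circular molecule, 4 cuts → 4 fragments:
  8–64 → 57 bp
  65–111 → 47 bp
  112–130 → 19 bp
  131–145 then 1–7 → 15 + 7 = 22 bp
Sorted largest to smallest: 57, 47, 22, 19 bp.

57, 47, 22, 19 bp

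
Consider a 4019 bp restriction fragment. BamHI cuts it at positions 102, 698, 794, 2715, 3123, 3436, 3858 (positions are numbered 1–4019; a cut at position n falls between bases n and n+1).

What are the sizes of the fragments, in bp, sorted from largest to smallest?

Linear molecule, 7 cuts → 8 fragments:
  102 − 0 = 102 bp
  698 − 102 = 596 bp
  794 − 698 = 96 bp
  2715 − 794 = 1921 bp
  3123 − 2715 = 408 bp
  3436 − 3123 = 313 bp
  3858 − 3436 = 422 bp
  4019 − 3858 = 161 bp
Sorted largest to smallest: 1921, 596, 422, 408, 313, 161, 102, 96 bp.

1921, 596, 422, 408, 313, 161, 102, 96 bp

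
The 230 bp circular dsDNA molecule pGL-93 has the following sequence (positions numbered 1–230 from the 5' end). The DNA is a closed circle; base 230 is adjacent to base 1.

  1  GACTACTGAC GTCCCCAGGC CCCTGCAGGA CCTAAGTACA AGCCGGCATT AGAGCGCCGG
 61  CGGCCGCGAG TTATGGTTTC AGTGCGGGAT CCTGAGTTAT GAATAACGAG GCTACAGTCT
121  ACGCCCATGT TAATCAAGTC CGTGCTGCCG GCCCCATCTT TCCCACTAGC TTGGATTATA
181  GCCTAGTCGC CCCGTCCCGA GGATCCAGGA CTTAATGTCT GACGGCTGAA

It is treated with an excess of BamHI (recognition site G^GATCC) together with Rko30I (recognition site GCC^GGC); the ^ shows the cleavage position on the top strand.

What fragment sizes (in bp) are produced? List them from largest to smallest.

BamHI sites (GGATCC) start at positions 87, 201.
BamHI cuts after the first base of each site, so after positions 87, 201.
Rko30I sites (GCCGGC) start at positions 42, 56, 147.
Rko30I cuts after base 3 of each site, so after positions 44, 58, 149.
Combined cut positions: 44, 58, 87, 149, 201.
Circular molecule, 5 cuts → 5 fragments:
  45–58 → 14 bp
  59–87 → 29 bp
  88–149 → 62 bp
  150–201 → 52 bp
  202–230 then 1–44 → 29 + 44 = 73 bp
Sorted largest to smallest: 73, 62, 52, 29, 14 bp.

73, 62, 52, 29, 14 bp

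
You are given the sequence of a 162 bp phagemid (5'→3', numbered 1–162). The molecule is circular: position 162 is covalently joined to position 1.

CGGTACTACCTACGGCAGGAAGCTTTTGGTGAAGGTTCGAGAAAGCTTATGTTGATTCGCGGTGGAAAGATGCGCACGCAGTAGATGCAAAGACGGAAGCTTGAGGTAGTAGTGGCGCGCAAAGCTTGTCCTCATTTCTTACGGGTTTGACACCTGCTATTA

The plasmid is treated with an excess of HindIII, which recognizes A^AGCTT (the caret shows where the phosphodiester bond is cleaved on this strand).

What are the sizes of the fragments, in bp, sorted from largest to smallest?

HindIII sites (AAGCTT) start at positions 20, 43, 97, 122.
HindIII cuts after the first base of each site, so after positions 20, 43, 97, 122.
Circular molecule, 4 cuts → 4 fragments:
  21–43 → 23 bp
  44–97 → 54 bp
  98–122 → 25 bp
  123–162 then 1–20 → 40 + 20 = 60 bp
Sorted largest to smallest: 60, 54, 25, 23 bp.

60, 54, 25, 23 bp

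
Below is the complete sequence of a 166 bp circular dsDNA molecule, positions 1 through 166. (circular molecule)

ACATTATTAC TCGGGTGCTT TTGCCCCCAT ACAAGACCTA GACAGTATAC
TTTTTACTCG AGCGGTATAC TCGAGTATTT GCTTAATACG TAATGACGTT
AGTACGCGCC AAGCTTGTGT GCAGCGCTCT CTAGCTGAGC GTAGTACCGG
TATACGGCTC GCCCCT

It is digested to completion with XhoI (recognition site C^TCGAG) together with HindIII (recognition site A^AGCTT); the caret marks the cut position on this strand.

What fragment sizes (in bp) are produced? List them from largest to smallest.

XhoI sites (CTCGAG) start at positions 57, 70.
XhoI cuts after the first base of each site, so after positions 57, 70.
The HindIII site (AAGCTT) starts at position 111.
HindIII cuts after the first base of each site, so after position 111.
Combined cut positions: 57, 70, 111.
Circular molecule, 3 cuts → 3 fragments:
  58–70 → 13 bp
  71–111 → 41 bp
  112–166 then 1–57 → 55 + 57 = 112 bp
Sorted largest to smallest: 112, 41, 13 bp.

112, 41, 13 bp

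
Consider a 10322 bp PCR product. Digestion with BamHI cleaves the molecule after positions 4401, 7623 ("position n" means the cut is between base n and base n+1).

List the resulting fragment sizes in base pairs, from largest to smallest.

Linear molecule, 2 cuts → 3 fragments:
  4401 − 0 = 4401 bp
  7623 − 4401 = 3222 bp
  10322 − 7623 = 2699 bp
Sorted largest to smallest: 4401, 3222, 2699 bp.

4401, 3222, 2699 bp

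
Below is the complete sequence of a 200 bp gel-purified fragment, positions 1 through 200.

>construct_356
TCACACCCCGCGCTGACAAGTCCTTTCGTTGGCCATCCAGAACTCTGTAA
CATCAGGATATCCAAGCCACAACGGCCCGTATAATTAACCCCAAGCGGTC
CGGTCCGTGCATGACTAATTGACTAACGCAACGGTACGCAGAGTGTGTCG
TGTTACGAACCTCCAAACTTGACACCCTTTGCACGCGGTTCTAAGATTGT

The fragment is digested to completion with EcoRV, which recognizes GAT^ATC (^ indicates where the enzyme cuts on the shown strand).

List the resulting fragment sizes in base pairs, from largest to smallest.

The EcoRV site (GATATC) starts at position 57.
EcoRV cuts after base 3 of each site, so after position 59.
Linear molecule, 1 cut → 2 fragments:
  1–59 → 59 bp
  60–200 → 141 bp
Sorted largest to smallest: 141, 59 bp.

141, 59 bp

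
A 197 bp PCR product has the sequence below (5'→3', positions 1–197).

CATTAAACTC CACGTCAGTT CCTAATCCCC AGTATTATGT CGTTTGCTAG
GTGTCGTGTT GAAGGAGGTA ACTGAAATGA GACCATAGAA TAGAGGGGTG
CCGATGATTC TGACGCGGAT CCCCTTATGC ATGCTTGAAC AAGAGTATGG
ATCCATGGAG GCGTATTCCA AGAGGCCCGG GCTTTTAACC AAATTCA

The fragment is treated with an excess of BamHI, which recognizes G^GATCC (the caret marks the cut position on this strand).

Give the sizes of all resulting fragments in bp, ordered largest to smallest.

BamHI sites (GGATCC) start at positions 117, 149.
BamHI cuts after the first base of each site, so after positions 117, 149.
Linear molecule, 2 cuts → 3 fragments:
  1–117 → 117 bp
  118–149 → 32 bp
  150–197 → 48 bp
Sorted largest to smallest: 117, 48, 32 bp.

117, 48, 32 bp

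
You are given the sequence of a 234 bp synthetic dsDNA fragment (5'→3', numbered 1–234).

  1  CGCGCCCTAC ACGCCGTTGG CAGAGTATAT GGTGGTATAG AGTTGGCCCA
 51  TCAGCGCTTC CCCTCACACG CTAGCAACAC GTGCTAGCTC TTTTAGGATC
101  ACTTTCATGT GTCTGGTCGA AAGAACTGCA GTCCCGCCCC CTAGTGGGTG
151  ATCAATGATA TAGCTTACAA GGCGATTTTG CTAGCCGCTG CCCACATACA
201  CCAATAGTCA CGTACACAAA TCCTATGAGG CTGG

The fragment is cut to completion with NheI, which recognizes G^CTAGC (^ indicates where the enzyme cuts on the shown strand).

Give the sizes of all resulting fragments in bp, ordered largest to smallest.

97, 70, 54, 13 bp

NheI sites (GCTAGC) start at positions 70, 83, 180.
NheI cuts after the first base of each site, so after positions 70, 83, 180.
Linear molecule, 3 cuts → 4 fragments:
  1–70 → 70 bp
  71–83 → 13 bp
  84–180 → 97 bp
  181–234 → 54 bp
Sorted largest to smallest: 97, 70, 54, 13 bp.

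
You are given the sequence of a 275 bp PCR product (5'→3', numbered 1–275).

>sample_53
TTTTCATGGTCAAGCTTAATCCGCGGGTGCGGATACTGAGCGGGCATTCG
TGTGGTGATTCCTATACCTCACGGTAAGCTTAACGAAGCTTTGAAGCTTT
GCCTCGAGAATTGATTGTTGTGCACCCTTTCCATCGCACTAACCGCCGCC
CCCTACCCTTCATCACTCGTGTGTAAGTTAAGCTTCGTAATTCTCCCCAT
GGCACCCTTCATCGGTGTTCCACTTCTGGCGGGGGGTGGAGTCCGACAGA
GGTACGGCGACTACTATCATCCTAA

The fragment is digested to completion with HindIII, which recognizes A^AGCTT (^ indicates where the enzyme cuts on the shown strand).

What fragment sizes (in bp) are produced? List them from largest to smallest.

HindIII sites (AAGCTT) start at positions 12, 76, 86, 94, 180.
HindIII cuts after the first base of each site, so after positions 12, 76, 86, 94, 180.
Linear molecule, 5 cuts → 6 fragments:
  1–12 → 12 bp
  13–76 → 64 bp
  77–86 → 10 bp
  87–94 → 8 bp
  95–180 → 86 bp
  181–275 → 95 bp
Sorted largest to smallest: 95, 86, 64, 12, 10, 8 bp.

95, 86, 64, 12, 10, 8 bp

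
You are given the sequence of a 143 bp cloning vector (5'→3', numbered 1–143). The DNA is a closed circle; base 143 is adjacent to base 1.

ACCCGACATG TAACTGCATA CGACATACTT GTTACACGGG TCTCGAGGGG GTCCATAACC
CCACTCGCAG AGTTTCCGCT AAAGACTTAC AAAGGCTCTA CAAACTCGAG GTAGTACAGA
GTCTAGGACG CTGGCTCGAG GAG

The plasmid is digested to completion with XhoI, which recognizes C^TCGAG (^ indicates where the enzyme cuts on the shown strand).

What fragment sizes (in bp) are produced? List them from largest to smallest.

63, 50, 30 bp

XhoI sites (CTCGAG) start at positions 42, 105, 135.
XhoI cuts after the first base of each site, so after positions 42, 105, 135.
Circular molecule, 3 cuts → 3 fragments:
  43–105 → 63 bp
  106–135 → 30 bp
  136–143 then 1–42 → 8 + 42 = 50 bp
Sorted largest to smallest: 63, 50, 30 bp.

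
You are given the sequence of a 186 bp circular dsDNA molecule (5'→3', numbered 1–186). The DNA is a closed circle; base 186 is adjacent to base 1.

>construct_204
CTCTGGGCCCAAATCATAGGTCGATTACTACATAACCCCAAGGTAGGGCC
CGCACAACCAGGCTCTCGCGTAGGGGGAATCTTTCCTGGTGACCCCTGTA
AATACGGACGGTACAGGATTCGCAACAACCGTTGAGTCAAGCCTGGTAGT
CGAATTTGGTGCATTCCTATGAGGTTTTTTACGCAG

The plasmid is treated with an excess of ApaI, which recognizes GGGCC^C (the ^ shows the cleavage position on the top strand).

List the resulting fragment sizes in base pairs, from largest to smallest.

ApaI sites (GGGCCC) start at positions 5, 46.
ApaI cuts after base 5 of each site (before the last base), so after positions 9, 50.
Circular molecule, 2 cuts → 2 fragments:
  10–50 → 41 bp
  51–186 then 1–9 → 136 + 9 = 145 bp
Sorted largest to smallest: 145, 41 bp.

145, 41 bp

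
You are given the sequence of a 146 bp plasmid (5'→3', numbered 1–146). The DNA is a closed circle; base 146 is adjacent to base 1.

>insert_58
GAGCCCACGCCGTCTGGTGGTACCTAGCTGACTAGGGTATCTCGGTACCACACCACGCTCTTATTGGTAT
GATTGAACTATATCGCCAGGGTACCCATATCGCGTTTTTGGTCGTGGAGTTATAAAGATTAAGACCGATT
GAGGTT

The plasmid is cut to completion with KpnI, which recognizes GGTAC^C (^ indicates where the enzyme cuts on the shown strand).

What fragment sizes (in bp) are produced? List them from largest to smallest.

75, 46, 25 bp

KpnI sites (GGTACC) start at positions 19, 44, 90.
KpnI cuts after base 5 of each site (before the last base), so after positions 23, 48, 94.
Circular molecule, 3 cuts → 3 fragments:
  24–48 → 25 bp
  49–94 → 46 bp
  95–146 then 1–23 → 52 + 23 = 75 bp
Sorted largest to smallest: 75, 46, 25 bp.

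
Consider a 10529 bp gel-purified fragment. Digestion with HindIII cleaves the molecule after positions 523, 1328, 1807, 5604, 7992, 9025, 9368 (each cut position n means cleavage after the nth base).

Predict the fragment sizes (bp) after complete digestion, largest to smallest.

3797, 2388, 1161, 1033, 805, 523, 479, 343 bp

Linear molecule, 7 cuts → 8 fragments:
  523 − 0 = 523 bp
  1328 − 523 = 805 bp
  1807 − 1328 = 479 bp
  5604 − 1807 = 3797 bp
  7992 − 5604 = 2388 bp
  9025 − 7992 = 1033 bp
  9368 − 9025 = 343 bp
  10529 − 9368 = 1161 bp
Sorted largest to smallest: 3797, 2388, 1161, 1033, 805, 523, 479, 343 bp.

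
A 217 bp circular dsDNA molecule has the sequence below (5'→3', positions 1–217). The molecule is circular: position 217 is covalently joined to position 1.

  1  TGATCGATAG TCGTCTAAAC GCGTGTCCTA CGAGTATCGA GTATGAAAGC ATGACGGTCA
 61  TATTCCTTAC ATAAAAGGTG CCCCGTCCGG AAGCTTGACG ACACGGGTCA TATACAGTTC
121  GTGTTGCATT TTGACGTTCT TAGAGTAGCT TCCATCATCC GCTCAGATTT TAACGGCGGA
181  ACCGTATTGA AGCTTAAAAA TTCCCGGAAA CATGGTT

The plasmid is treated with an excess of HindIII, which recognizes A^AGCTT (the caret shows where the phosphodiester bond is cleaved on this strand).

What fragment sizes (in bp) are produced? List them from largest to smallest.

HindIII sites (AAGCTT) start at positions 91, 190.
HindIII cuts after the first base of each site, so after positions 91, 190.
Circular molecule, 2 cuts → 2 fragments:
  92–190 → 99 bp
  191–217 then 1–91 → 27 + 91 = 118 bp
Sorted largest to smallest: 118, 99 bp.

118, 99 bp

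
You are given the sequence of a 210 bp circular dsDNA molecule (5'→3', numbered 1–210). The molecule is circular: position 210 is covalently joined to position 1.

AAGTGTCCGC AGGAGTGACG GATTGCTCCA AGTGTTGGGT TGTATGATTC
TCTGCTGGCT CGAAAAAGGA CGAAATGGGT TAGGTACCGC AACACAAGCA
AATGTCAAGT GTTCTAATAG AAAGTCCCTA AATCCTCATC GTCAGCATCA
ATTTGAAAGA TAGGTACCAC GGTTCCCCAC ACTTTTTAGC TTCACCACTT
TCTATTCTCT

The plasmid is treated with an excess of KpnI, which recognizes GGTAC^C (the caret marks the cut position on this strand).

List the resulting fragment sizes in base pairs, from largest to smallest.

KpnI sites (GGTACC) start at positions 83, 163.
KpnI cuts after base 5 of each site (before the last base), so after positions 87, 167.
Circular molecule, 2 cuts → 2 fragments:
  88–167 → 80 bp
  168–210 then 1–87 → 43 + 87 = 130 bp
Sorted largest to smallest: 130, 80 bp.

130, 80 bp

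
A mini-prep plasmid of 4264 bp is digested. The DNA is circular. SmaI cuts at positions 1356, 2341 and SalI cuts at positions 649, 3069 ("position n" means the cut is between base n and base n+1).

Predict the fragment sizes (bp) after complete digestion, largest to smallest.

1844, 985, 728, 707 bp

Combined cut positions (sorted): 649, 1356, 2341, 3069.
Circular molecule, 4 cuts → 4 fragments:
  1356 − 649 = 707 bp
  2341 − 1356 = 985 bp
  3069 − 2341 = 728 bp
  wrap: 4264 − 3069 + 649 = 1844 bp
Sorted largest to smallest: 1844, 985, 728, 707 bp.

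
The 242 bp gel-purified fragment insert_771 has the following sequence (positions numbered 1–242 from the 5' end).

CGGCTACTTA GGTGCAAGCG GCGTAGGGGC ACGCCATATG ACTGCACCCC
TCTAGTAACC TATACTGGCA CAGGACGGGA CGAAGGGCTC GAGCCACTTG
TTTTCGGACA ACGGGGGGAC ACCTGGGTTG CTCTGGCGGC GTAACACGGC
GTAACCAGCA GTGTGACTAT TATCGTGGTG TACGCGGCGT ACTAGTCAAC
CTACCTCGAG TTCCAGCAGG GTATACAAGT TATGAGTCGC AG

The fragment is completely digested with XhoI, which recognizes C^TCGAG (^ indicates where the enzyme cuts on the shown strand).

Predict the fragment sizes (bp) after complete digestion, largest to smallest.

117, 88, 37 bp

XhoI sites (CTCGAG) start at positions 88, 205.
XhoI cuts after the first base of each site, so after positions 88, 205.
Linear molecule, 2 cuts → 3 fragments:
  1–88 → 88 bp
  89–205 → 117 bp
  206–242 → 37 bp
Sorted largest to smallest: 117, 88, 37 bp.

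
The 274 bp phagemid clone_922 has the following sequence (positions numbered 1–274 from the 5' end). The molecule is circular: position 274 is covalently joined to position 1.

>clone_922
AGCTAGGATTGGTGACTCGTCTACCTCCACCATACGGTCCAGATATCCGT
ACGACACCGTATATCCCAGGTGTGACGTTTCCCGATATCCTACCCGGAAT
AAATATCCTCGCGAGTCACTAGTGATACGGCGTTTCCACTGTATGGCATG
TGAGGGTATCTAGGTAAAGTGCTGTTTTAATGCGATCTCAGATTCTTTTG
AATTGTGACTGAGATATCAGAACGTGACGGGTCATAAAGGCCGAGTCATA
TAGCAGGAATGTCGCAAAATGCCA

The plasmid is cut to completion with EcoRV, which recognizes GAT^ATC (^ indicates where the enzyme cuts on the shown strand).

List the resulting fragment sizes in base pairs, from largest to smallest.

EcoRV sites (GATATC) start at positions 42, 84, 213.
EcoRV cuts after base 3 of each site, so after positions 44, 86, 215.
Circular molecule, 3 cuts → 3 fragments:
  45–86 → 42 bp
  87–215 → 129 bp
  216–274 then 1–44 → 59 + 44 = 103 bp
Sorted largest to smallest: 129, 103, 42 bp.

129, 103, 42 bp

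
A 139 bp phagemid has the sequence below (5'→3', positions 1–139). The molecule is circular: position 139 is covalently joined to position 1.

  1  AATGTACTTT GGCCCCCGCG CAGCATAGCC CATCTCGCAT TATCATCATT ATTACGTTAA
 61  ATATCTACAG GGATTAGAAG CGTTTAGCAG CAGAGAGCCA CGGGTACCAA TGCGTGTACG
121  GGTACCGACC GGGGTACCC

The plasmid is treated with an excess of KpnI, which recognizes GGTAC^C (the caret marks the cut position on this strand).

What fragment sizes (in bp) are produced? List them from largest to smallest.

109, 18, 12 bp

KpnI sites (GGTACC) start at positions 103, 121, 133.
KpnI cuts after base 5 of each site (before the last base), so after positions 107, 125, 137.
Circular molecule, 3 cuts → 3 fragments:
  108–125 → 18 bp
  126–137 → 12 bp
  138–139 then 1–107 → 2 + 107 = 109 bp
Sorted largest to smallest: 109, 18, 12 bp.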